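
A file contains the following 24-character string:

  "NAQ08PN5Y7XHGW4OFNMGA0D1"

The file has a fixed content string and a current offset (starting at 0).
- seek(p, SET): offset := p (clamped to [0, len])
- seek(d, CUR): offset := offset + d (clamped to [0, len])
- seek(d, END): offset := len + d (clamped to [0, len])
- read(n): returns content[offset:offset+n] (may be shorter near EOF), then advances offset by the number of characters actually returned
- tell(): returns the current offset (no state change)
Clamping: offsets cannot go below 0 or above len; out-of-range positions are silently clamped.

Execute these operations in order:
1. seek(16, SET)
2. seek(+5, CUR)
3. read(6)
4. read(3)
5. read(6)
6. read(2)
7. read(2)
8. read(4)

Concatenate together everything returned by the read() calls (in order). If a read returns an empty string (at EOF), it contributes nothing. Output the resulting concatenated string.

After 1 (seek(16, SET)): offset=16
After 2 (seek(+5, CUR)): offset=21
After 3 (read(6)): returned '0D1', offset=24
After 4 (read(3)): returned '', offset=24
After 5 (read(6)): returned '', offset=24
After 6 (read(2)): returned '', offset=24
After 7 (read(2)): returned '', offset=24
After 8 (read(4)): returned '', offset=24

Answer: 0D1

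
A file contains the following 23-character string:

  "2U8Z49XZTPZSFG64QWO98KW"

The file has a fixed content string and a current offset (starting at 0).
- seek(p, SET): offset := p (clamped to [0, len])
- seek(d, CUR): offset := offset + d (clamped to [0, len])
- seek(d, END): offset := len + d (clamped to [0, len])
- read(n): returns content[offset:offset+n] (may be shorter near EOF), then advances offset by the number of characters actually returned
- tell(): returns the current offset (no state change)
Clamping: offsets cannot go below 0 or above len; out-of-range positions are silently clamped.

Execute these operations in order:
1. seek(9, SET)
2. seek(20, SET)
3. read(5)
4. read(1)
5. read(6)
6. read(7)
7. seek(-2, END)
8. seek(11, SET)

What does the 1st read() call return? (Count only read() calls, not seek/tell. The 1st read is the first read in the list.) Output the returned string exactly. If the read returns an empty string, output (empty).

Answer: 8KW

Derivation:
After 1 (seek(9, SET)): offset=9
After 2 (seek(20, SET)): offset=20
After 3 (read(5)): returned '8KW', offset=23
After 4 (read(1)): returned '', offset=23
After 5 (read(6)): returned '', offset=23
After 6 (read(7)): returned '', offset=23
After 7 (seek(-2, END)): offset=21
After 8 (seek(11, SET)): offset=11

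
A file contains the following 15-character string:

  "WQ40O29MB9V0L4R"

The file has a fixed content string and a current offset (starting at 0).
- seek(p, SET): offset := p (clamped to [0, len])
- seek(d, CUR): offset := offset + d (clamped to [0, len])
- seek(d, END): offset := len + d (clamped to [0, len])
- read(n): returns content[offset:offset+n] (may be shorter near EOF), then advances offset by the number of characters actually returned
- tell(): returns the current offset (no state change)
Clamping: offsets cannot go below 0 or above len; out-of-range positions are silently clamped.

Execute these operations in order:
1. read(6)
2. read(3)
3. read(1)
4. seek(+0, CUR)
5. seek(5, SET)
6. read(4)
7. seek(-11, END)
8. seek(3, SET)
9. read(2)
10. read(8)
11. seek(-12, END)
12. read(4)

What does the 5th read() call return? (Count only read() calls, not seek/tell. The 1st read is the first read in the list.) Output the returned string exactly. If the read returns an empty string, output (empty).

After 1 (read(6)): returned 'WQ40O2', offset=6
After 2 (read(3)): returned '9MB', offset=9
After 3 (read(1)): returned '9', offset=10
After 4 (seek(+0, CUR)): offset=10
After 5 (seek(5, SET)): offset=5
After 6 (read(4)): returned '29MB', offset=9
After 7 (seek(-11, END)): offset=4
After 8 (seek(3, SET)): offset=3
After 9 (read(2)): returned '0O', offset=5
After 10 (read(8)): returned '29MB9V0L', offset=13
After 11 (seek(-12, END)): offset=3
After 12 (read(4)): returned '0O29', offset=7

Answer: 0O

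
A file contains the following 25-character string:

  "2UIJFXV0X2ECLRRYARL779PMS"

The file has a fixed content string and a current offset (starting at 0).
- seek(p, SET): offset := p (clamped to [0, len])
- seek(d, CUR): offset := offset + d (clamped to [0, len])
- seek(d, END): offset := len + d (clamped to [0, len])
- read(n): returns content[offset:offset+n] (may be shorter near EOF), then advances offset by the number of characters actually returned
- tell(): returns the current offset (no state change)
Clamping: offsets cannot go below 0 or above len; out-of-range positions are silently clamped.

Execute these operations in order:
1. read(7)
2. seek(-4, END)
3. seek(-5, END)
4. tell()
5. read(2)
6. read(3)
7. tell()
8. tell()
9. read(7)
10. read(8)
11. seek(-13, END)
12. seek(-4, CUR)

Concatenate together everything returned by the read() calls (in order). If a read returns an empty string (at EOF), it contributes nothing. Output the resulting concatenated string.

Answer: 2UIJFXV79PMS

Derivation:
After 1 (read(7)): returned '2UIJFXV', offset=7
After 2 (seek(-4, END)): offset=21
After 3 (seek(-5, END)): offset=20
After 4 (tell()): offset=20
After 5 (read(2)): returned '79', offset=22
After 6 (read(3)): returned 'PMS', offset=25
After 7 (tell()): offset=25
After 8 (tell()): offset=25
After 9 (read(7)): returned '', offset=25
After 10 (read(8)): returned '', offset=25
After 11 (seek(-13, END)): offset=12
After 12 (seek(-4, CUR)): offset=8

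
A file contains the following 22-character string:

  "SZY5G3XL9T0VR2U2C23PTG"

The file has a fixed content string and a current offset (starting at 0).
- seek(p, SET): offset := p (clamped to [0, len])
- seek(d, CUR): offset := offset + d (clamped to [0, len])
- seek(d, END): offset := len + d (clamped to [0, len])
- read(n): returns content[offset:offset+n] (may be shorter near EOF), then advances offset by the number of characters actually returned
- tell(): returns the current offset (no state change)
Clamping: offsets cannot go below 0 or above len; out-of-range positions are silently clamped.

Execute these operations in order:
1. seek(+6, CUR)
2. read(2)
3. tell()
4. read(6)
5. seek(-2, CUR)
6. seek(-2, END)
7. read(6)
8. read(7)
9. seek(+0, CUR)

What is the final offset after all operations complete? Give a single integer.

Answer: 22

Derivation:
After 1 (seek(+6, CUR)): offset=6
After 2 (read(2)): returned 'XL', offset=8
After 3 (tell()): offset=8
After 4 (read(6)): returned '9T0VR2', offset=14
After 5 (seek(-2, CUR)): offset=12
After 6 (seek(-2, END)): offset=20
After 7 (read(6)): returned 'TG', offset=22
After 8 (read(7)): returned '', offset=22
After 9 (seek(+0, CUR)): offset=22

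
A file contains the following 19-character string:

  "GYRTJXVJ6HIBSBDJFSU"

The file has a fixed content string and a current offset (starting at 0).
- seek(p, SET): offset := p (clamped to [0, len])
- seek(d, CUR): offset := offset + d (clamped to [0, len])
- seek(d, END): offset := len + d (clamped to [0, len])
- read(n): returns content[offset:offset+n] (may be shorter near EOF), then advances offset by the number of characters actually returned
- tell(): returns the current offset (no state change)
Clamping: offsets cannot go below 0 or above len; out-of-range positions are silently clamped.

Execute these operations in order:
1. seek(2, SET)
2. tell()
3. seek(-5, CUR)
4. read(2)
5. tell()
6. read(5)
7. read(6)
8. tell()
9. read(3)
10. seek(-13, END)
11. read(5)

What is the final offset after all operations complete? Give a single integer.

Answer: 11

Derivation:
After 1 (seek(2, SET)): offset=2
After 2 (tell()): offset=2
After 3 (seek(-5, CUR)): offset=0
After 4 (read(2)): returned 'GY', offset=2
After 5 (tell()): offset=2
After 6 (read(5)): returned 'RTJXV', offset=7
After 7 (read(6)): returned 'J6HIBS', offset=13
After 8 (tell()): offset=13
After 9 (read(3)): returned 'BDJ', offset=16
After 10 (seek(-13, END)): offset=6
After 11 (read(5)): returned 'VJ6HI', offset=11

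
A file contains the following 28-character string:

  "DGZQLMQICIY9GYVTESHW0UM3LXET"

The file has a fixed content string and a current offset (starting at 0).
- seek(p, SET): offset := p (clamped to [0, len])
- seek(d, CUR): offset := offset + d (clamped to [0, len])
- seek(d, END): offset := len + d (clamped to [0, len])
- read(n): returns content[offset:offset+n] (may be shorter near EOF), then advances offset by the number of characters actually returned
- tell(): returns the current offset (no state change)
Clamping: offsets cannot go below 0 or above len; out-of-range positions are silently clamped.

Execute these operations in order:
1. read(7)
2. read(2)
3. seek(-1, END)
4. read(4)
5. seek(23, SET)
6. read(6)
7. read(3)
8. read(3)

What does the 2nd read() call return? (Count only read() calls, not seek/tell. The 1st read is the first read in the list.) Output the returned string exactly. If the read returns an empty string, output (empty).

After 1 (read(7)): returned 'DGZQLMQ', offset=7
After 2 (read(2)): returned 'IC', offset=9
After 3 (seek(-1, END)): offset=27
After 4 (read(4)): returned 'T', offset=28
After 5 (seek(23, SET)): offset=23
After 6 (read(6)): returned '3LXET', offset=28
After 7 (read(3)): returned '', offset=28
After 8 (read(3)): returned '', offset=28

Answer: IC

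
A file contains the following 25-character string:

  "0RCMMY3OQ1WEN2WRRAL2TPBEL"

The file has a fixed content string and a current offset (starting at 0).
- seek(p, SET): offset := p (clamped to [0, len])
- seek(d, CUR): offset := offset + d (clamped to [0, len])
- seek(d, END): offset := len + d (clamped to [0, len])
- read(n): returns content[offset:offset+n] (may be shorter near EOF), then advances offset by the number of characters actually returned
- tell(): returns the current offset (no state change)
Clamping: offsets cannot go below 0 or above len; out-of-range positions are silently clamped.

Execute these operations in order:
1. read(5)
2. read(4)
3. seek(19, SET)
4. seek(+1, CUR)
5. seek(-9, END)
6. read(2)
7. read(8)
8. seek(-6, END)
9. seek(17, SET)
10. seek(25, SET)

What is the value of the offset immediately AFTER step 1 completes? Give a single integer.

Answer: 5

Derivation:
After 1 (read(5)): returned '0RCMM', offset=5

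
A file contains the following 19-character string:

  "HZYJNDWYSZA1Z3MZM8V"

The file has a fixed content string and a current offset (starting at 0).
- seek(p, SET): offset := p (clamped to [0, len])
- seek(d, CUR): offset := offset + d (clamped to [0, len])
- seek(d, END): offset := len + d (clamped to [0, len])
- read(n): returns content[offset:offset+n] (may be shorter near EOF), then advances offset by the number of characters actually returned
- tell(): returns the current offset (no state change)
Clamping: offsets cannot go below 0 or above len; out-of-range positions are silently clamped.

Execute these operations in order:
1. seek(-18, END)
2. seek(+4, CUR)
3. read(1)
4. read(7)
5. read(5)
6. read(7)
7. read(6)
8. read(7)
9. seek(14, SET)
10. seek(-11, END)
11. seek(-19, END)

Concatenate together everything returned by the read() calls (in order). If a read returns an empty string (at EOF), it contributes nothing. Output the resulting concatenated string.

After 1 (seek(-18, END)): offset=1
After 2 (seek(+4, CUR)): offset=5
After 3 (read(1)): returned 'D', offset=6
After 4 (read(7)): returned 'WYSZA1Z', offset=13
After 5 (read(5)): returned '3MZM8', offset=18
After 6 (read(7)): returned 'V', offset=19
After 7 (read(6)): returned '', offset=19
After 8 (read(7)): returned '', offset=19
After 9 (seek(14, SET)): offset=14
After 10 (seek(-11, END)): offset=8
After 11 (seek(-19, END)): offset=0

Answer: DWYSZA1Z3MZM8V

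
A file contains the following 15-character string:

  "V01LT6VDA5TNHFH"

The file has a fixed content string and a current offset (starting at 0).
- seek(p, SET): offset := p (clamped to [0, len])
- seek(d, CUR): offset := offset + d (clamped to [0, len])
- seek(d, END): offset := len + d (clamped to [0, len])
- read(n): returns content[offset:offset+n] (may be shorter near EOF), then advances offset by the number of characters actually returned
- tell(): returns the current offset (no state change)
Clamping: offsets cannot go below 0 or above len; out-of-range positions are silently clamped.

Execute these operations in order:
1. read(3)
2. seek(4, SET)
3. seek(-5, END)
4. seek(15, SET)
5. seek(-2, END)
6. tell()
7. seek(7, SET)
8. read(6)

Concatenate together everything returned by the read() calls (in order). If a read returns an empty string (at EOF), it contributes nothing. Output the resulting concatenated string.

After 1 (read(3)): returned 'V01', offset=3
After 2 (seek(4, SET)): offset=4
After 3 (seek(-5, END)): offset=10
After 4 (seek(15, SET)): offset=15
After 5 (seek(-2, END)): offset=13
After 6 (tell()): offset=13
After 7 (seek(7, SET)): offset=7
After 8 (read(6)): returned 'DA5TNH', offset=13

Answer: V01DA5TNH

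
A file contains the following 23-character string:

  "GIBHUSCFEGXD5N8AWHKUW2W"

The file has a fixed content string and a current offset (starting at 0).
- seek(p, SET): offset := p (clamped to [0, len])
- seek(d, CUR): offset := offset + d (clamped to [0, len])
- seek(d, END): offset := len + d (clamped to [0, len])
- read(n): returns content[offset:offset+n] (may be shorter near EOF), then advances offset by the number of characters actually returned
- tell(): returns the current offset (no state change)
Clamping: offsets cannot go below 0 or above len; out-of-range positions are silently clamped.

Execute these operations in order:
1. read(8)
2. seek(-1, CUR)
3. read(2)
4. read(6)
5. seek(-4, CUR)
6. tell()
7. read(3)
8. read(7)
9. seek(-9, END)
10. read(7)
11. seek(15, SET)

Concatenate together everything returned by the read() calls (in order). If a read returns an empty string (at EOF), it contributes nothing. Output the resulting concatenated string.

Answer: GIBHUSCFFEGXD5N8D5N8AWHKUW8AWHKUW

Derivation:
After 1 (read(8)): returned 'GIBHUSCF', offset=8
After 2 (seek(-1, CUR)): offset=7
After 3 (read(2)): returned 'FE', offset=9
After 4 (read(6)): returned 'GXD5N8', offset=15
After 5 (seek(-4, CUR)): offset=11
After 6 (tell()): offset=11
After 7 (read(3)): returned 'D5N', offset=14
After 8 (read(7)): returned '8AWHKUW', offset=21
After 9 (seek(-9, END)): offset=14
After 10 (read(7)): returned '8AWHKUW', offset=21
After 11 (seek(15, SET)): offset=15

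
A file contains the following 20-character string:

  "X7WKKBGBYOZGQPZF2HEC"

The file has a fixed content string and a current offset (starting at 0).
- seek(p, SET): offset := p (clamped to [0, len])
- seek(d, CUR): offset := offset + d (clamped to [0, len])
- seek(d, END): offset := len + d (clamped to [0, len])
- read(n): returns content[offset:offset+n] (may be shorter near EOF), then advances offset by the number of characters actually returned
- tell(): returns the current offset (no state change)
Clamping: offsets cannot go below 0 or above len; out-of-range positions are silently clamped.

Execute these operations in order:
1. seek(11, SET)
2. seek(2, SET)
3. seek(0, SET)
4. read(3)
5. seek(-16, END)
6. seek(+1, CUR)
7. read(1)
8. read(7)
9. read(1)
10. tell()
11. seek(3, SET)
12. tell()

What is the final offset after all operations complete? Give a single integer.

After 1 (seek(11, SET)): offset=11
After 2 (seek(2, SET)): offset=2
After 3 (seek(0, SET)): offset=0
After 4 (read(3)): returned 'X7W', offset=3
After 5 (seek(-16, END)): offset=4
After 6 (seek(+1, CUR)): offset=5
After 7 (read(1)): returned 'B', offset=6
After 8 (read(7)): returned 'GBYOZGQ', offset=13
After 9 (read(1)): returned 'P', offset=14
After 10 (tell()): offset=14
After 11 (seek(3, SET)): offset=3
After 12 (tell()): offset=3

Answer: 3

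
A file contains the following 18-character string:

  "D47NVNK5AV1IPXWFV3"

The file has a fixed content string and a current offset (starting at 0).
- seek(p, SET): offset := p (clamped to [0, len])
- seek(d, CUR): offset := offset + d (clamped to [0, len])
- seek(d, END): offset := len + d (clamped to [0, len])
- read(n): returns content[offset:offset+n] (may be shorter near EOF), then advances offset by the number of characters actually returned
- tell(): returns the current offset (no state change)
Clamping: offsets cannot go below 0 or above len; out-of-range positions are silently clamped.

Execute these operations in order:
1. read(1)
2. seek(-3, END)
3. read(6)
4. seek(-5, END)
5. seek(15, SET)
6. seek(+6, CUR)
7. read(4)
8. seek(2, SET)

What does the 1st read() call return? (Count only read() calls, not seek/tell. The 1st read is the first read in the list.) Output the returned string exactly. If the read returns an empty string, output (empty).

After 1 (read(1)): returned 'D', offset=1
After 2 (seek(-3, END)): offset=15
After 3 (read(6)): returned 'FV3', offset=18
After 4 (seek(-5, END)): offset=13
After 5 (seek(15, SET)): offset=15
After 6 (seek(+6, CUR)): offset=18
After 7 (read(4)): returned '', offset=18
After 8 (seek(2, SET)): offset=2

Answer: D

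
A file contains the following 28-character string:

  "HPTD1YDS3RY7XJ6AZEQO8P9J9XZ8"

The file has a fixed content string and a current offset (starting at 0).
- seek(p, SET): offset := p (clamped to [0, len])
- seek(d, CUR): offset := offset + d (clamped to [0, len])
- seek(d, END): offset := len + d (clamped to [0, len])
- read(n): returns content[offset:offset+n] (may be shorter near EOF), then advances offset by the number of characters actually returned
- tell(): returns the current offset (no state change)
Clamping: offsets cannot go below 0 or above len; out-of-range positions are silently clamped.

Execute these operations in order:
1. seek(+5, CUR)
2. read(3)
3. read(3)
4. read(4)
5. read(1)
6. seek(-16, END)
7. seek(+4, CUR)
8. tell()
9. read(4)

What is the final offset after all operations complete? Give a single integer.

After 1 (seek(+5, CUR)): offset=5
After 2 (read(3)): returned 'YDS', offset=8
After 3 (read(3)): returned '3RY', offset=11
After 4 (read(4)): returned '7XJ6', offset=15
After 5 (read(1)): returned 'A', offset=16
After 6 (seek(-16, END)): offset=12
After 7 (seek(+4, CUR)): offset=16
After 8 (tell()): offset=16
After 9 (read(4)): returned 'ZEQO', offset=20

Answer: 20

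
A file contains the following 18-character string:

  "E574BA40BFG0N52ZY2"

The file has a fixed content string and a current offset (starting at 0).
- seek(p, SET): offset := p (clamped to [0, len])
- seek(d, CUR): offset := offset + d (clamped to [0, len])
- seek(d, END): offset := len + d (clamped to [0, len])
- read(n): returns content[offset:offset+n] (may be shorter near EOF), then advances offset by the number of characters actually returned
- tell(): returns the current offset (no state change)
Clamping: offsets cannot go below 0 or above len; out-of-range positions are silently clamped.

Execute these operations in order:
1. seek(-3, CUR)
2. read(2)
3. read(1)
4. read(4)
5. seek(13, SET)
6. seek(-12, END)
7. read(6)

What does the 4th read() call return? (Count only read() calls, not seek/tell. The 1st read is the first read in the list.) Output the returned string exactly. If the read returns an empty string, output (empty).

Answer: 40BFG0

Derivation:
After 1 (seek(-3, CUR)): offset=0
After 2 (read(2)): returned 'E5', offset=2
After 3 (read(1)): returned '7', offset=3
After 4 (read(4)): returned '4BA4', offset=7
After 5 (seek(13, SET)): offset=13
After 6 (seek(-12, END)): offset=6
After 7 (read(6)): returned '40BFG0', offset=12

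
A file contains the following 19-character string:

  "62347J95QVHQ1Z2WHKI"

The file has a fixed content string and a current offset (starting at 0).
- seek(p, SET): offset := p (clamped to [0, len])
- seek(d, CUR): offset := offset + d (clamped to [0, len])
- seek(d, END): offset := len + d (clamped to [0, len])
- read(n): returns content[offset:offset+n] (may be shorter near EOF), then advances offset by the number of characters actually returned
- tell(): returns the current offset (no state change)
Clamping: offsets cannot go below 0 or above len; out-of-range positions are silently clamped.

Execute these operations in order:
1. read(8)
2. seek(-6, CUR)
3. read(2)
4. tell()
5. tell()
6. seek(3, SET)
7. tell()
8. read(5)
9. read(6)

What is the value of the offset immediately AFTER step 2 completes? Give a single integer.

After 1 (read(8)): returned '62347J95', offset=8
After 2 (seek(-6, CUR)): offset=2

Answer: 2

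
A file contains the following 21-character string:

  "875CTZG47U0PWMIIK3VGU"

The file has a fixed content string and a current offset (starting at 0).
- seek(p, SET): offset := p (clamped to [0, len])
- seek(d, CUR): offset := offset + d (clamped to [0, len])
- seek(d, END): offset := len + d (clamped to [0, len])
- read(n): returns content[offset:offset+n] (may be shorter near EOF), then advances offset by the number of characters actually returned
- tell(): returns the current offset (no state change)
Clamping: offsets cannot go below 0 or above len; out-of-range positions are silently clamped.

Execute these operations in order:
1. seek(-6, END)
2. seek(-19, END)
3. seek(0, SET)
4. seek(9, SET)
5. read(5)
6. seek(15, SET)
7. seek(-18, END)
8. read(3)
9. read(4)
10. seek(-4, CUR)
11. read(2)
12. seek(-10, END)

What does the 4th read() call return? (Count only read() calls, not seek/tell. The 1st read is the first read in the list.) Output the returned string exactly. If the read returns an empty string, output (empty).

Answer: G4

Derivation:
After 1 (seek(-6, END)): offset=15
After 2 (seek(-19, END)): offset=2
After 3 (seek(0, SET)): offset=0
After 4 (seek(9, SET)): offset=9
After 5 (read(5)): returned 'U0PWM', offset=14
After 6 (seek(15, SET)): offset=15
After 7 (seek(-18, END)): offset=3
After 8 (read(3)): returned 'CTZ', offset=6
After 9 (read(4)): returned 'G47U', offset=10
After 10 (seek(-4, CUR)): offset=6
After 11 (read(2)): returned 'G4', offset=8
After 12 (seek(-10, END)): offset=11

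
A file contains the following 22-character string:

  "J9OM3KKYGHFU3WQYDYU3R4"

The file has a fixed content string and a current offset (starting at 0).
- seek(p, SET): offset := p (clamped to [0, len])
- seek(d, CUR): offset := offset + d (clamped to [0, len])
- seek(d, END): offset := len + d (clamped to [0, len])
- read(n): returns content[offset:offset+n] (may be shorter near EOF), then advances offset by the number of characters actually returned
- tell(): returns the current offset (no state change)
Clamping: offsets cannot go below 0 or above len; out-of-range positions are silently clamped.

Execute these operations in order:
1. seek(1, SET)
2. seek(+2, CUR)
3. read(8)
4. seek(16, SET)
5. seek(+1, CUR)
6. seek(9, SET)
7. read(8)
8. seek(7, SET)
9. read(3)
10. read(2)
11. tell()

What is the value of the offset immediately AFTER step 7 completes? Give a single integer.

Answer: 17

Derivation:
After 1 (seek(1, SET)): offset=1
After 2 (seek(+2, CUR)): offset=3
After 3 (read(8)): returned 'M3KKYGHF', offset=11
After 4 (seek(16, SET)): offset=16
After 5 (seek(+1, CUR)): offset=17
After 6 (seek(9, SET)): offset=9
After 7 (read(8)): returned 'HFU3WQYD', offset=17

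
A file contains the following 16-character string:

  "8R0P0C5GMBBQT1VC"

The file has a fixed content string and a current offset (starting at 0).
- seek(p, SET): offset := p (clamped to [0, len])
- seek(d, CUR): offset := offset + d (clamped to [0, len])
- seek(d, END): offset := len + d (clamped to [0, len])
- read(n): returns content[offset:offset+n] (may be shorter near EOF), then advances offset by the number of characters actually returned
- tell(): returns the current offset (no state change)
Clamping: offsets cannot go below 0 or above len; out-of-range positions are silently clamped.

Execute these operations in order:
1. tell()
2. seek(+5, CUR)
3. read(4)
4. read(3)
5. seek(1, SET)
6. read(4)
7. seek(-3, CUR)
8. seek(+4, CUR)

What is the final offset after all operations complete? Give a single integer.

After 1 (tell()): offset=0
After 2 (seek(+5, CUR)): offset=5
After 3 (read(4)): returned 'C5GM', offset=9
After 4 (read(3)): returned 'BBQ', offset=12
After 5 (seek(1, SET)): offset=1
After 6 (read(4)): returned 'R0P0', offset=5
After 7 (seek(-3, CUR)): offset=2
After 8 (seek(+4, CUR)): offset=6

Answer: 6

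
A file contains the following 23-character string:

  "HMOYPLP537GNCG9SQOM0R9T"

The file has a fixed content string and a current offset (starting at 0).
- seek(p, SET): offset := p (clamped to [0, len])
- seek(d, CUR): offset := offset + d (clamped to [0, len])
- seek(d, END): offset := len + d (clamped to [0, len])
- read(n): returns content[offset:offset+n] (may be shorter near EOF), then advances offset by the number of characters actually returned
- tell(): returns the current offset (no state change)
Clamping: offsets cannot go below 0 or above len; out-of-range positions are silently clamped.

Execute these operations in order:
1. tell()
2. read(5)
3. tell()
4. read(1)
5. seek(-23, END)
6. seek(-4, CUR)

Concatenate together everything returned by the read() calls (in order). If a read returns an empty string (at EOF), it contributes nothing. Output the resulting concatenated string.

Answer: HMOYPL

Derivation:
After 1 (tell()): offset=0
After 2 (read(5)): returned 'HMOYP', offset=5
After 3 (tell()): offset=5
After 4 (read(1)): returned 'L', offset=6
After 5 (seek(-23, END)): offset=0
After 6 (seek(-4, CUR)): offset=0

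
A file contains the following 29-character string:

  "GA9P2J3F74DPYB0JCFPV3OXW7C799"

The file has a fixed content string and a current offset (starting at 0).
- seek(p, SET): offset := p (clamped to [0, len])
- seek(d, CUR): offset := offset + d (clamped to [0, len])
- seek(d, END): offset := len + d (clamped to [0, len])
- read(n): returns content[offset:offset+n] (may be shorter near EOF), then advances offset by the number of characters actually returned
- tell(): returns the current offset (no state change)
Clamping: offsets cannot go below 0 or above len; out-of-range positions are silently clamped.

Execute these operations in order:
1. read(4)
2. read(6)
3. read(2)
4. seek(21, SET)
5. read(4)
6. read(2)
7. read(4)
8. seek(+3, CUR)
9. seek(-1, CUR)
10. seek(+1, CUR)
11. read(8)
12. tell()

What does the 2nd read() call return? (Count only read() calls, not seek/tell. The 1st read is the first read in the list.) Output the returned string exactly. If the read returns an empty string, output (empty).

After 1 (read(4)): returned 'GA9P', offset=4
After 2 (read(6)): returned '2J3F74', offset=10
After 3 (read(2)): returned 'DP', offset=12
After 4 (seek(21, SET)): offset=21
After 5 (read(4)): returned 'OXW7', offset=25
After 6 (read(2)): returned 'C7', offset=27
After 7 (read(4)): returned '99', offset=29
After 8 (seek(+3, CUR)): offset=29
After 9 (seek(-1, CUR)): offset=28
After 10 (seek(+1, CUR)): offset=29
After 11 (read(8)): returned '', offset=29
After 12 (tell()): offset=29

Answer: 2J3F74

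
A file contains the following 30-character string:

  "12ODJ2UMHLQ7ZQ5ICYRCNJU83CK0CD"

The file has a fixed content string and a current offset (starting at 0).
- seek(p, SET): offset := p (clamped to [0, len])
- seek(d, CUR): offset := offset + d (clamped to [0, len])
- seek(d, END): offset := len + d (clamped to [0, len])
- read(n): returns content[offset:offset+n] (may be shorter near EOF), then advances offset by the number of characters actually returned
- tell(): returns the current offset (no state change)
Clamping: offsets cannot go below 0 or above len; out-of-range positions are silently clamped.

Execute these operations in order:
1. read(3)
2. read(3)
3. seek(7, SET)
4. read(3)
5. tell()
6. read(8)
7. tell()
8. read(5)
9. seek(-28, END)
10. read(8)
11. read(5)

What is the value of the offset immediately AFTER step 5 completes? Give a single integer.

After 1 (read(3)): returned '12O', offset=3
After 2 (read(3)): returned 'DJ2', offset=6
After 3 (seek(7, SET)): offset=7
After 4 (read(3)): returned 'MHL', offset=10
After 5 (tell()): offset=10

Answer: 10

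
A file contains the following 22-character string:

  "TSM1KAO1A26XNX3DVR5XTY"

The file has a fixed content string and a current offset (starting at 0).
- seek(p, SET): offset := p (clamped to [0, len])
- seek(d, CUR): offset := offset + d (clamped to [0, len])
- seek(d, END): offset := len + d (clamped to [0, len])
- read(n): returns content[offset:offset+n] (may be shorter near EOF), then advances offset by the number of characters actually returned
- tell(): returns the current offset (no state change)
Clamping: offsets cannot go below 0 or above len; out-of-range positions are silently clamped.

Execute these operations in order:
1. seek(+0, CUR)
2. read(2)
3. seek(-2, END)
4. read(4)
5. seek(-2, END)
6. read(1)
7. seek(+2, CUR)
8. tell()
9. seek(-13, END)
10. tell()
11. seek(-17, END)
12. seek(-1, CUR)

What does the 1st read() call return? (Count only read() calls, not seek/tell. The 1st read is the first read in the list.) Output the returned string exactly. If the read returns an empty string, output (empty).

Answer: TS

Derivation:
After 1 (seek(+0, CUR)): offset=0
After 2 (read(2)): returned 'TS', offset=2
After 3 (seek(-2, END)): offset=20
After 4 (read(4)): returned 'TY', offset=22
After 5 (seek(-2, END)): offset=20
After 6 (read(1)): returned 'T', offset=21
After 7 (seek(+2, CUR)): offset=22
After 8 (tell()): offset=22
After 9 (seek(-13, END)): offset=9
After 10 (tell()): offset=9
After 11 (seek(-17, END)): offset=5
After 12 (seek(-1, CUR)): offset=4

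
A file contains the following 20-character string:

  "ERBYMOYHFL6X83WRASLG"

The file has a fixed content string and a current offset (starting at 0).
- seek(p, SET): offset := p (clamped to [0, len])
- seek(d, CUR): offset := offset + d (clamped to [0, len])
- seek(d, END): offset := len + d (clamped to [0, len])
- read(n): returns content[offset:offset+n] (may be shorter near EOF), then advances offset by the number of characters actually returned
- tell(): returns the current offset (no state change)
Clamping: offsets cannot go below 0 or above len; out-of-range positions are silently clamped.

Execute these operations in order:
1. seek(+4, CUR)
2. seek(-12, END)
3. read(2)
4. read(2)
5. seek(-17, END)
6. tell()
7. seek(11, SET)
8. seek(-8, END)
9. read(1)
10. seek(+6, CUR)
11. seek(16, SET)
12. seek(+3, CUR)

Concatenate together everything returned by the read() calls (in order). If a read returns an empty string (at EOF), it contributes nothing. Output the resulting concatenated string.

Answer: FL6X8

Derivation:
After 1 (seek(+4, CUR)): offset=4
After 2 (seek(-12, END)): offset=8
After 3 (read(2)): returned 'FL', offset=10
After 4 (read(2)): returned '6X', offset=12
After 5 (seek(-17, END)): offset=3
After 6 (tell()): offset=3
After 7 (seek(11, SET)): offset=11
After 8 (seek(-8, END)): offset=12
After 9 (read(1)): returned '8', offset=13
After 10 (seek(+6, CUR)): offset=19
After 11 (seek(16, SET)): offset=16
After 12 (seek(+3, CUR)): offset=19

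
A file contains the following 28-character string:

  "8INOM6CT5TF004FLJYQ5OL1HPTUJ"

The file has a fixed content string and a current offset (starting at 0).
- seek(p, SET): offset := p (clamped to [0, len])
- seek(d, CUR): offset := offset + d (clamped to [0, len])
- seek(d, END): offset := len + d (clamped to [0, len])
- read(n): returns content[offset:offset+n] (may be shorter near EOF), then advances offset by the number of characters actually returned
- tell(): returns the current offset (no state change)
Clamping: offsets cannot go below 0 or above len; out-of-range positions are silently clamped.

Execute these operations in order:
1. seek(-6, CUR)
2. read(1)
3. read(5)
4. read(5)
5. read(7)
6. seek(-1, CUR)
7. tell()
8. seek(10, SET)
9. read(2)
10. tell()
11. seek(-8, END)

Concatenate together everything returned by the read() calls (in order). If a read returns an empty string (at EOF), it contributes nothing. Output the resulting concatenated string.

After 1 (seek(-6, CUR)): offset=0
After 2 (read(1)): returned '8', offset=1
After 3 (read(5)): returned 'INOM6', offset=6
After 4 (read(5)): returned 'CT5TF', offset=11
After 5 (read(7)): returned '004FLJY', offset=18
After 6 (seek(-1, CUR)): offset=17
After 7 (tell()): offset=17
After 8 (seek(10, SET)): offset=10
After 9 (read(2)): returned 'F0', offset=12
After 10 (tell()): offset=12
After 11 (seek(-8, END)): offset=20

Answer: 8INOM6CT5TF004FLJYF0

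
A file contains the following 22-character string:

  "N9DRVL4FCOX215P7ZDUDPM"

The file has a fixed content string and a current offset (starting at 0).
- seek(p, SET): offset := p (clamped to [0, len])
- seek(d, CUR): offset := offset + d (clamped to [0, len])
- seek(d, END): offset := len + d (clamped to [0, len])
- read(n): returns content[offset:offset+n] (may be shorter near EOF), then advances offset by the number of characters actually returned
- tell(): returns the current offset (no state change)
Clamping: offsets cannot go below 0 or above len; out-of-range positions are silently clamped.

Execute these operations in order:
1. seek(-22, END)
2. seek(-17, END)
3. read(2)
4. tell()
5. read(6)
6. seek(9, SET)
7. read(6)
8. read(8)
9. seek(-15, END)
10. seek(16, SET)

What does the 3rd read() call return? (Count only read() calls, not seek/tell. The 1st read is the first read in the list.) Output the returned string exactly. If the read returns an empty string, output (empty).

After 1 (seek(-22, END)): offset=0
After 2 (seek(-17, END)): offset=5
After 3 (read(2)): returned 'L4', offset=7
After 4 (tell()): offset=7
After 5 (read(6)): returned 'FCOX21', offset=13
After 6 (seek(9, SET)): offset=9
After 7 (read(6)): returned 'OX215P', offset=15
After 8 (read(8)): returned '7ZDUDPM', offset=22
After 9 (seek(-15, END)): offset=7
After 10 (seek(16, SET)): offset=16

Answer: OX215P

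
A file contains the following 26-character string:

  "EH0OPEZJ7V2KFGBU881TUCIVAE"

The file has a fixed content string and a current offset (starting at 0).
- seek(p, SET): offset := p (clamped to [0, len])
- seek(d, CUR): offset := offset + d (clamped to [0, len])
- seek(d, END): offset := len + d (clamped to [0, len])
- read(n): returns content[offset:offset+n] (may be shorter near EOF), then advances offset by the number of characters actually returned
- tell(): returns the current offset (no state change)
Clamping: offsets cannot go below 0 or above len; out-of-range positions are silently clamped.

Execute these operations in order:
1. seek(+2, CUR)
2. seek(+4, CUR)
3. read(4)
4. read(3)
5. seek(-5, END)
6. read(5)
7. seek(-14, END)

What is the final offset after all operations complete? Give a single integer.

Answer: 12

Derivation:
After 1 (seek(+2, CUR)): offset=2
After 2 (seek(+4, CUR)): offset=6
After 3 (read(4)): returned 'ZJ7V', offset=10
After 4 (read(3)): returned '2KF', offset=13
After 5 (seek(-5, END)): offset=21
After 6 (read(5)): returned 'CIVAE', offset=26
After 7 (seek(-14, END)): offset=12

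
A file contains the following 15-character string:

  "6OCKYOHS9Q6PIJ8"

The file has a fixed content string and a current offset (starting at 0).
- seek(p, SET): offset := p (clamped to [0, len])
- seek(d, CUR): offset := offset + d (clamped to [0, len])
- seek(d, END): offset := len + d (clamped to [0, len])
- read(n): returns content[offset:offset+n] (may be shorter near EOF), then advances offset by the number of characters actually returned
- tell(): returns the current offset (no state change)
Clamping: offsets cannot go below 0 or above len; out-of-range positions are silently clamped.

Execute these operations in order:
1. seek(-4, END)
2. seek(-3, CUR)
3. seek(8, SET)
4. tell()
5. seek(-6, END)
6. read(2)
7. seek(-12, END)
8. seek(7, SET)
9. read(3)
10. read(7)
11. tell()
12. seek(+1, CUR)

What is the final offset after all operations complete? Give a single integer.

After 1 (seek(-4, END)): offset=11
After 2 (seek(-3, CUR)): offset=8
After 3 (seek(8, SET)): offset=8
After 4 (tell()): offset=8
After 5 (seek(-6, END)): offset=9
After 6 (read(2)): returned 'Q6', offset=11
After 7 (seek(-12, END)): offset=3
After 8 (seek(7, SET)): offset=7
After 9 (read(3)): returned 'S9Q', offset=10
After 10 (read(7)): returned '6PIJ8', offset=15
After 11 (tell()): offset=15
After 12 (seek(+1, CUR)): offset=15

Answer: 15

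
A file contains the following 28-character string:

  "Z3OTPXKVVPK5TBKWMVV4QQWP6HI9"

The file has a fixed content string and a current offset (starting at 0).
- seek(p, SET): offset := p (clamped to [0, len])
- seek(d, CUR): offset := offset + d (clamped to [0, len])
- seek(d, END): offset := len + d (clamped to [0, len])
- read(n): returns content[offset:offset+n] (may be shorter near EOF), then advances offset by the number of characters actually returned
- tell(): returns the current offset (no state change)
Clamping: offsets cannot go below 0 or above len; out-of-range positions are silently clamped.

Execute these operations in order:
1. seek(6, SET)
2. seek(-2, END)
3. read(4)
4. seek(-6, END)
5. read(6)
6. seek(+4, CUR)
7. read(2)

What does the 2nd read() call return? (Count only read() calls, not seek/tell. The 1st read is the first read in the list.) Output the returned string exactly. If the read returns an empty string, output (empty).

After 1 (seek(6, SET)): offset=6
After 2 (seek(-2, END)): offset=26
After 3 (read(4)): returned 'I9', offset=28
After 4 (seek(-6, END)): offset=22
After 5 (read(6)): returned 'WP6HI9', offset=28
After 6 (seek(+4, CUR)): offset=28
After 7 (read(2)): returned '', offset=28

Answer: WP6HI9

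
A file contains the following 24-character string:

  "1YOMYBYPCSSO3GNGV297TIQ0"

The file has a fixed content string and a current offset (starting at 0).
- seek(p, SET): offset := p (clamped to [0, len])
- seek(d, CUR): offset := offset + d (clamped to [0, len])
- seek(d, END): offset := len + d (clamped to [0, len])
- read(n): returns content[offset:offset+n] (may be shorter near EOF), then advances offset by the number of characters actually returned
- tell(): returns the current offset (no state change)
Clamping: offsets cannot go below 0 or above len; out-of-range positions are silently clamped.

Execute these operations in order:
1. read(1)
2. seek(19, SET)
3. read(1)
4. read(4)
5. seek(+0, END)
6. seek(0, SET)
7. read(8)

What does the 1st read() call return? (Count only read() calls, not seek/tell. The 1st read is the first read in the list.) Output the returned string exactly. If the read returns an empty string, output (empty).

Answer: 1

Derivation:
After 1 (read(1)): returned '1', offset=1
After 2 (seek(19, SET)): offset=19
After 3 (read(1)): returned '7', offset=20
After 4 (read(4)): returned 'TIQ0', offset=24
After 5 (seek(+0, END)): offset=24
After 6 (seek(0, SET)): offset=0
After 7 (read(8)): returned '1YOMYBYP', offset=8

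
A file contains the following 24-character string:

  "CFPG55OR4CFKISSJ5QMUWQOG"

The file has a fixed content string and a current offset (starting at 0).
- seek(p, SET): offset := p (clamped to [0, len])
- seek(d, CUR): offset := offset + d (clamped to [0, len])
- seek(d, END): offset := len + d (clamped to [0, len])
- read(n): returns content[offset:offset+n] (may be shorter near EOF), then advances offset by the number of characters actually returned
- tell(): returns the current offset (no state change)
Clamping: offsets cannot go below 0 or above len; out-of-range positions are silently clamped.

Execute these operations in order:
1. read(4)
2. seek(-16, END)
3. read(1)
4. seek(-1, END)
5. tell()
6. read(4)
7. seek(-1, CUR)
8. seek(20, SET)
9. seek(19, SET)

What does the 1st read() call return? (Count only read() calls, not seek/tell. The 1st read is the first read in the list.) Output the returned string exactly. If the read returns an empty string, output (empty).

Answer: CFPG

Derivation:
After 1 (read(4)): returned 'CFPG', offset=4
After 2 (seek(-16, END)): offset=8
After 3 (read(1)): returned '4', offset=9
After 4 (seek(-1, END)): offset=23
After 5 (tell()): offset=23
After 6 (read(4)): returned 'G', offset=24
After 7 (seek(-1, CUR)): offset=23
After 8 (seek(20, SET)): offset=20
After 9 (seek(19, SET)): offset=19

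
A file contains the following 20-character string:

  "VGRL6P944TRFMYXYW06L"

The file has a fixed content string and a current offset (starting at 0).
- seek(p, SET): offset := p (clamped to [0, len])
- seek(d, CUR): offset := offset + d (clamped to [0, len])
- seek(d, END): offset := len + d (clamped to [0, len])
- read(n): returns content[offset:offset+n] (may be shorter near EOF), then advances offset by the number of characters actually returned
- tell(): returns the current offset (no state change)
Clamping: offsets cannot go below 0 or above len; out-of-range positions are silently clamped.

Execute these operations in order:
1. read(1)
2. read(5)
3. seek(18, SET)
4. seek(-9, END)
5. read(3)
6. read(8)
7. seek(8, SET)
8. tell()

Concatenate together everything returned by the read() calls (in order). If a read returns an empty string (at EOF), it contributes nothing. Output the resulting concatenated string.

Answer: VGRL6PFMYXYW06L

Derivation:
After 1 (read(1)): returned 'V', offset=1
After 2 (read(5)): returned 'GRL6P', offset=6
After 3 (seek(18, SET)): offset=18
After 4 (seek(-9, END)): offset=11
After 5 (read(3)): returned 'FMY', offset=14
After 6 (read(8)): returned 'XYW06L', offset=20
After 7 (seek(8, SET)): offset=8
After 8 (tell()): offset=8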